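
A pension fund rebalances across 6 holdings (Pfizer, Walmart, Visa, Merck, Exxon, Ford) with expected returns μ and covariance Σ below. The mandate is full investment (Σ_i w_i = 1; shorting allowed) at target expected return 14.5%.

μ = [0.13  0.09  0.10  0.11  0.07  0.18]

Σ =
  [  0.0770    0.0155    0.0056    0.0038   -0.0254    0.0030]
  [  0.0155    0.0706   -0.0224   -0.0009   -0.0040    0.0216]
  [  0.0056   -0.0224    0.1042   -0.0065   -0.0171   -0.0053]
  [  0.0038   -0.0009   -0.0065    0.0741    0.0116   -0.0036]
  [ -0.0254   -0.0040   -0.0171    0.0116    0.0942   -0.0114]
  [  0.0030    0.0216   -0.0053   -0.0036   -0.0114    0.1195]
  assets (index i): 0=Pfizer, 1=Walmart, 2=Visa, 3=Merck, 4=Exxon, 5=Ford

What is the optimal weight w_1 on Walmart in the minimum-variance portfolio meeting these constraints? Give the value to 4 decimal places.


-0.1055

x=Σ⁻¹μ = [1.7623  0.9980  1.4975  1.3696  1.5499  1.5372]
y=Σ⁻¹𝟙 = [13.6151  14.9503  16.0856  12.0680  17.3303  8.0543]
a=μᵀx=1.004507  b=𝟙ᵀx=8.714433  c=𝟙ᵀy=82.103686  D=ac−b²=6.532357
λ₁=(c·0.145−b)/D = (82.103686·0.145−8.714433)/6.532357 = 0.488430
λ₂=(a−b·0.145)/D = (1.004507−8.714433·0.145)/6.532357 = -0.039662
w* = 0.488430·x + -0.039662·y:
  w_0 = 0.488430·1.7623 + -0.039662·13.6151 = 0.3208  (Pfizer)
  w_1 = 0.488430·0.9980 + -0.039662·14.9503 = -0.1055  (Walmart)
  w_2 = 0.488430·1.4975 + -0.039662·16.0856 = 0.0934  (Visa)
  w_3 = 0.488430·1.3696 + -0.039662·12.0680 = 0.1903  (Merck)
  w_4 = 0.488430·1.5499 + -0.039662·17.3303 = 0.0696  (Exxon)
  w_5 = 0.488430·1.5372 + -0.039662·8.0543 = 0.4314  (Ford)
Σw_i=1.0000  μᵀw=0.1450
σ²=wᵀΣw=λ₁·μ_p+λ₂ = 0.488430·0.145 + -0.039662 = 0.031160 ≈ 0.0312


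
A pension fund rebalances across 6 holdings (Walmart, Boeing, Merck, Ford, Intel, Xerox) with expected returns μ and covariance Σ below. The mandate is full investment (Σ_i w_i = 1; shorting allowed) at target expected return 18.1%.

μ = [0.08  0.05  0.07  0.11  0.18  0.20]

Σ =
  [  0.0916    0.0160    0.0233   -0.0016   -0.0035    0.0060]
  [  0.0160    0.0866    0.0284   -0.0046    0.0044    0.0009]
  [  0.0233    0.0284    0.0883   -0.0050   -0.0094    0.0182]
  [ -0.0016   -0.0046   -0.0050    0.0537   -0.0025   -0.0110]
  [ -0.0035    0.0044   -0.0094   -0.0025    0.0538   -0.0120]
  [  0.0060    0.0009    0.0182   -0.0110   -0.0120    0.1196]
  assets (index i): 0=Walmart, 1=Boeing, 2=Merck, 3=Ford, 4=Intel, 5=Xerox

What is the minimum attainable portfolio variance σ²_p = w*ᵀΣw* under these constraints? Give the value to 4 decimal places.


g=Σ⁻¹μ = [0.7350  0.1270  0.7020  2.7889  4.1257  2.1980]
h=Σ⁻¹𝟙 = [8.0969  7.2355  8.4101  23.6503  23.5804  11.1619]
a=μᵀg=1.603296  b=𝟙ᵀg=10.676620  c=𝟙ᵀh=82.135123  D=ac−b²=17.696716
λ₁=(c·0.181−b)/D = (82.135123·0.181−10.676620)/17.696716 = 0.236758
λ₂=(a−b·0.181)/D = (1.603296−10.676620·0.181)/17.696716 = -0.018601
w* = 0.236758·g + -0.018601·h:
  w_0 = 0.236758·0.7350 + -0.018601·8.0969 = 0.0234  (Walmart)
  w_1 = 0.236758·0.1270 + -0.018601·7.2355 = -0.1045  (Boeing)
  w_2 = 0.236758·0.7020 + -0.018601·8.4101 = 0.0098  (Merck)
  w_3 = 0.236758·2.7889 + -0.018601·23.6503 = 0.2204  (Ford)
  w_4 = 0.236758·4.1257 + -0.018601·23.5804 = 0.5382  (Intel)
  w_5 = 0.236758·2.1980 + -0.018601·11.1619 = 0.3128  (Xerox)
Σw_i=1.0000  μᵀw=0.1810
σ²=wᵀΣw=λ₁·μ_p+λ₂ = 0.236758·0.181 + -0.018601 = 0.024252 ≈ 0.0243

0.0243


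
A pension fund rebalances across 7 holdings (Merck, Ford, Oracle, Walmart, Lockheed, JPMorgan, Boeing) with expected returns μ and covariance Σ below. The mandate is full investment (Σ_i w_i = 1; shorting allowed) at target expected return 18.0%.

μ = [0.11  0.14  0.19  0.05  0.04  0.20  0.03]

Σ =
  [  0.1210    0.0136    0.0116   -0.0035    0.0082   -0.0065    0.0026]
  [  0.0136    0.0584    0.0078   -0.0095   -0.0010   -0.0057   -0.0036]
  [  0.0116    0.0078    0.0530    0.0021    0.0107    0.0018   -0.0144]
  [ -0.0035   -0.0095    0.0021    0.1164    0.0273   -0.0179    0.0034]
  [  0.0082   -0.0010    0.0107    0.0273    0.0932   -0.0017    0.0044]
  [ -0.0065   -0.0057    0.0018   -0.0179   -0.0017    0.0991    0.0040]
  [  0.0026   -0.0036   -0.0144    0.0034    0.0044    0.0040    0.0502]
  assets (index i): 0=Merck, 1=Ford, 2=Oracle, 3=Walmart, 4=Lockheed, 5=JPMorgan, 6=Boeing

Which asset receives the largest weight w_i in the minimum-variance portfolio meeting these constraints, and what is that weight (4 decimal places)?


x=Σ⁻¹μ = [0.4488  2.2805  3.5145  0.9307  -0.2939  2.2162  1.5322]
y=Σ⁻¹𝟙 = [4.4155  17.7492  20.3564  9.8906  4.3432  11.8914  24.8057]
a=μᵀx=1.560375  b=𝟙ᵀx=10.629021  c=𝟙ᵀy=93.452040  D=ac−b²=32.844152
λ₁=(c·0.180−b)/D = (93.452040·0.180−10.629021)/32.844152 = 0.188537
λ₂=(a−b·0.180)/D = (1.560375−10.629021·0.180)/32.844152 = -0.010743
w* = 0.188537·x + -0.010743·y:
  w_0 = 0.188537·0.4488 + -0.010743·4.4155 = 0.0372  (Merck)
  w_1 = 0.188537·2.2805 + -0.010743·17.7492 = 0.2393  (Ford)
  w_2 = 0.188537·3.5145 + -0.010743·20.3564 = 0.4439  (Oracle)
  w_3 = 0.188537·0.9307 + -0.010743·9.8906 = 0.0692  (Walmart)
  w_4 = 0.188537·-0.2939 + -0.010743·4.3432 = -0.1021  (Lockheed)
  w_5 = 0.188537·2.2162 + -0.010743·11.8914 = 0.2901  (JPMorgan)
  w_6 = 0.188537·1.5322 + -0.010743·24.8057 = 0.0224  (Boeing)
Σw_i=1.0000  μᵀw=0.1800
σ²=wᵀΣw=λ₁·μ_p+λ₂ = 0.188537·0.180 + -0.010743 = 0.023194 ≈ 0.0232

Oracle (0.4439)


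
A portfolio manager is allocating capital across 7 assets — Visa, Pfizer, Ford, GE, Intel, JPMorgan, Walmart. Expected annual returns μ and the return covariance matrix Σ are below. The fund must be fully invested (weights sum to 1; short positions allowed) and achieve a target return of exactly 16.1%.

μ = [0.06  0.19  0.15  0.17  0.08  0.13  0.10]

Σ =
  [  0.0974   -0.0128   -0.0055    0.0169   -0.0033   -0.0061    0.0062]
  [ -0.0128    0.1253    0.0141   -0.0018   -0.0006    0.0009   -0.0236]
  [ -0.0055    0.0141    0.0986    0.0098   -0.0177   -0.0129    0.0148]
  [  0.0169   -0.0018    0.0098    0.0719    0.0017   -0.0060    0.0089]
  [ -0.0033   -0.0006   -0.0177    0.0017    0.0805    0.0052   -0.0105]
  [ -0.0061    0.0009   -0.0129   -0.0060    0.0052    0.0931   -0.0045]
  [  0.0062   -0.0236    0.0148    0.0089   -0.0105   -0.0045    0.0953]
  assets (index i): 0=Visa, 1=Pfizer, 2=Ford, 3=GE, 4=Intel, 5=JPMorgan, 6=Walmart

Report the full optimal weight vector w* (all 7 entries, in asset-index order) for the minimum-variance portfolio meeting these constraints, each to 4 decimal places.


x=Σ⁻¹μ = [0.6394  1.6829  1.3961  2.0239  1.3479  1.7309  1.2489]
y=Σ⁻¹𝟙 = [11.2425  10.2645  11.1598  9.2309  15.9418  13.2136  12.0889]
a=μᵀx=1.369338  b=𝟙ᵀx=10.070023  c=𝟙ᵀy=83.141980  D=ac−b²=12.444095
λ₁=(c·0.161−b)/D = (83.141980·0.161−10.070023)/12.444095 = 0.266459
λ₂=(a−b·0.161)/D = (1.369338−10.070023·0.161)/12.444095 = -0.020245
w* = 0.266459·x + -0.020245·y:
  w_0 = 0.266459·0.6394 + -0.020245·11.2425 = -0.0572  (Visa)
  w_1 = 0.266459·1.6829 + -0.020245·10.2645 = 0.2406  (Pfizer)
  w_2 = 0.266459·1.3961 + -0.020245·11.1598 = 0.1461  (Ford)
  w_3 = 0.266459·2.0239 + -0.020245·9.2309 = 0.3524  (GE)
  w_4 = 0.266459·1.3479 + -0.020245·15.9418 = 0.0364  (Intel)
  w_5 = 0.266459·1.7309 + -0.020245·13.2136 = 0.1937  (JPMorgan)
  w_6 = 0.266459·1.2489 + -0.020245·12.0889 = 0.0880  (Walmart)
Σw_i=1.0000  μᵀw=0.1610
σ²=wᵀΣw=λ₁·μ_p+λ₂ = 0.266459·0.161 + -0.020245 = 0.022654 ≈ 0.0227

-0.0572  0.2406  0.1461  0.3524  0.0364  0.1937  0.0880


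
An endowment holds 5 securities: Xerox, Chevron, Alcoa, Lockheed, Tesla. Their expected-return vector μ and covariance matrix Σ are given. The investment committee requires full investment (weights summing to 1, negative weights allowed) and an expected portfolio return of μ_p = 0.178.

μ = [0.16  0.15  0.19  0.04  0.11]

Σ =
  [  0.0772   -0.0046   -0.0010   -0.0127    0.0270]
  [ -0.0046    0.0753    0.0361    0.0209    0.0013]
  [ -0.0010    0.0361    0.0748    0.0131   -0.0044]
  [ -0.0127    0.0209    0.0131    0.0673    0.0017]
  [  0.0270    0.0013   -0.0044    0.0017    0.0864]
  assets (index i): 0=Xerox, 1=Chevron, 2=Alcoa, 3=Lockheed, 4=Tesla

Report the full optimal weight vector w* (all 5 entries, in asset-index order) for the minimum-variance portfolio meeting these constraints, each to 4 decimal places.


0.3529  0.2032  0.4381  -0.1026  0.1083

p=Σ⁻¹μ = [1.9327  1.0467  2.0680  0.2124  0.7546]
q=Σ⁻¹𝟙 = [12.9964  5.9991  8.7198  13.5590  7.5997]
a=μᵀp=0.950655  b=𝟙ᵀp=6.014393  c=𝟙ᵀq=48.874123  D=ac−b²=10.289532
λ₁=(c·0.178−b)/D = (48.874123·0.178−6.014393)/10.289532 = 0.260964
λ₂=(a−b·0.178)/D = (0.950655−6.014393·0.178)/10.289532 = -0.011653
w* = 0.260964·p + -0.011653·q:
  w_0 = 0.260964·1.9327 + -0.011653·12.9964 = 0.3529  (Xerox)
  w_1 = 0.260964·1.0467 + -0.011653·5.9991 = 0.2032  (Chevron)
  w_2 = 0.260964·2.0680 + -0.011653·8.7198 = 0.4381  (Alcoa)
  w_3 = 0.260964·0.2124 + -0.011653·13.5590 = -0.1026  (Lockheed)
  w_4 = 0.260964·0.7546 + -0.011653·7.5997 = 0.1083  (Tesla)
Σw_i=1.0000  μᵀw=0.1780
σ²=wᵀΣw=λ₁·μ_p+λ₂ = 0.260964·0.178 + -0.011653 = 0.034798 ≈ 0.0348


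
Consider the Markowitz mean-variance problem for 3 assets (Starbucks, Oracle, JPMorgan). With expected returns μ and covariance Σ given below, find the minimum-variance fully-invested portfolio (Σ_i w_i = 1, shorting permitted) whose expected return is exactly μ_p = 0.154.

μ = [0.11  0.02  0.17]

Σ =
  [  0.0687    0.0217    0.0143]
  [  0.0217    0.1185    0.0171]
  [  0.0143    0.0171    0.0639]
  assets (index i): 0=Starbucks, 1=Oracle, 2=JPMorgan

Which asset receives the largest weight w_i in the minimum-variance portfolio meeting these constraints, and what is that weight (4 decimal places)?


u=Σ⁻¹μ = [1.2115  -0.4138  2.5000]
v=Σ⁻¹𝟙 = [10.5479  4.7740  12.0114]
a=μᵀu=0.549994  b=𝟙ᵀu=3.297692  c=𝟙ᵀv=27.333303  D=ac−b²=4.158377
λ₁=(c·0.154−b)/D = (27.333303·0.154−3.297692)/4.158377 = 0.219229
λ₂=(a−b·0.154)/D = (0.549994−3.297692·0.154)/4.158377 = 0.010136
w* = 0.219229·u + 0.010136·v:
  w_0 = 0.219229·1.2115 + 0.010136·10.5479 = 0.3725  (Starbucks)
  w_1 = 0.219229·-0.4138 + 0.010136·4.7740 = -0.0423  (Oracle)
  w_2 = 0.219229·2.5000 + 0.010136·12.0114 = 0.6698  (JPMorgan)
Σw_i=1.0000  μᵀw=0.1540
σ²=wᵀΣw=λ₁·μ_p+λ₂ = 0.219229·0.154 + 0.010136 = 0.043897 ≈ 0.0439

JPMorgan (0.6698)


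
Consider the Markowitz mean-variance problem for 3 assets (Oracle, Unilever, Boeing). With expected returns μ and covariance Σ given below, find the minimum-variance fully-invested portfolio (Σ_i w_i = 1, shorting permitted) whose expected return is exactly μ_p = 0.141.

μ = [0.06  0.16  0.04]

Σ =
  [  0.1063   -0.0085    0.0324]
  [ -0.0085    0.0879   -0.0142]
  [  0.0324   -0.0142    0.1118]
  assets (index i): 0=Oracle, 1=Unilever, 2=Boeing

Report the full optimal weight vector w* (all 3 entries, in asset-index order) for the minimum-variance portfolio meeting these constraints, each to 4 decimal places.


g=Σ⁻¹μ = [0.5876  1.9473  0.4348]
h=Σ⁻¹𝟙 = [7.9390  13.4944  8.3578]
a=μᵀg=0.364221  b=𝟙ᵀg=2.969759  c=𝟙ᵀh=29.791170  D=ac−b²=2.031098
λ₁=(c·0.141−b)/D = (29.791170·0.141−2.969759)/2.031098 = 0.605976
λ₂=(a−b·0.141)/D = (0.364221−2.969759·0.141)/2.031098 = -0.026840
w* = 0.605976·g + -0.026840·h:
  w_0 = 0.605976·0.5876 + -0.026840·7.9390 = 0.1430  (Oracle)
  w_1 = 0.605976·1.9473 + -0.026840·13.4944 = 0.8178  (Unilever)
  w_2 = 0.605976·0.4348 + -0.026840·8.3578 = 0.0392  (Boeing)
Σw_i=1.0000  μᵀw=0.1410
σ²=wᵀΣw=λ₁·μ_p+λ₂ = 0.605976·0.141 + -0.026840 = 0.058602 ≈ 0.0586

0.1430  0.8178  0.0392


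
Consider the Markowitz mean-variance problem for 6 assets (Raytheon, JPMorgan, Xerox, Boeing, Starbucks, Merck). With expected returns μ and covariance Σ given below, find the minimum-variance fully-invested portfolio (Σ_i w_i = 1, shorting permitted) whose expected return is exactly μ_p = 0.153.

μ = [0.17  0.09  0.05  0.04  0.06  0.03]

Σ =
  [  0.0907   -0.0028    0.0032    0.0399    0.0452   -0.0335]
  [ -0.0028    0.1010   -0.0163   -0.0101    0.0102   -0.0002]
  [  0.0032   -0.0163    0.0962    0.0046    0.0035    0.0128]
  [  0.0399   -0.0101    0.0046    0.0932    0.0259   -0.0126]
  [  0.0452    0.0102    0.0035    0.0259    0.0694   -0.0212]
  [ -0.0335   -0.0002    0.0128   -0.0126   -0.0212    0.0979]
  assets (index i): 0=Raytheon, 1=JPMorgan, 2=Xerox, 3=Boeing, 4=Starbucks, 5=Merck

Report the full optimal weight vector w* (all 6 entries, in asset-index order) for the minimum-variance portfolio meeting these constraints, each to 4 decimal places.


g=Σ⁻¹μ = [2.7379  1.0892  0.5223  -0.3279  -0.6810  0.9876]
h=Σ⁻¹𝟙 = [9.3733  11.6451  9.4393  7.3202  7.9275  14.8704]
a=μᵀg=0.565237  b=𝟙ᵀg=4.328054  c=𝟙ᵀh=60.575763  D=ac−b²=15.507614
λ₁=(c·0.153−b)/D = (60.575763·0.153−4.328054)/15.507614 = 0.318556
λ₂=(a−b·0.153)/D = (0.565237−4.328054·0.153)/15.507614 = -0.006252
w* = 0.318556·g + -0.006252·h:
  w_0 = 0.318556·2.7379 + -0.006252·9.3733 = 0.8136  (Raytheon)
  w_1 = 0.318556·1.0892 + -0.006252·11.6451 = 0.2742  (JPMorgan)
  w_2 = 0.318556·0.5223 + -0.006252·9.4393 = 0.1074  (Xerox)
  w_3 = 0.318556·-0.3279 + -0.006252·7.3202 = -0.1502  (Boeing)
  w_4 = 0.318556·-0.6810 + -0.006252·7.9275 = -0.2665  (Starbucks)
  w_5 = 0.318556·0.9876 + -0.006252·14.8704 = 0.2216  (Merck)
Σw_i=1.0000  μᵀw=0.1530
σ²=wᵀΣw=λ₁·μ_p+λ₂ = 0.318556·0.153 + -0.006252 = 0.042487 ≈ 0.0425

0.8136  0.2742  0.1074  -0.1502  -0.2665  0.2216


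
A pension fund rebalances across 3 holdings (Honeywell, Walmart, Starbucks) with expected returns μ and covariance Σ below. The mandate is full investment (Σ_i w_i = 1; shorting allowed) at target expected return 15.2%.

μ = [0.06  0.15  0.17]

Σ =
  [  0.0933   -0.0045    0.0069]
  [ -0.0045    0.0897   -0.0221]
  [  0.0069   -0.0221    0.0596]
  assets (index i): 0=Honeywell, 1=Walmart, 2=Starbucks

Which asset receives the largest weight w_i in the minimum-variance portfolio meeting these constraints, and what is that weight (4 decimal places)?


Starbucks (0.5293)

x=Σ⁻¹μ = [0.4910  2.6255  3.7690]
y=Σ⁻¹𝟙 = [9.9171  17.0548  21.9544]
a=μᵀx=1.064019  b=𝟙ᵀx=6.885505  c=𝟙ᵀy=48.926339  D=ac−b²=4.648365
λ₁=(c·0.152−b)/D = (48.926339·0.152−6.885505)/4.648365 = 0.118601
λ₂=(a−b·0.152)/D = (1.064019−6.885505·0.152)/4.648365 = 0.003748
w* = 0.118601·x + 0.003748·y:
  w_0 = 0.118601·0.4910 + 0.003748·9.9171 = 0.0954  (Honeywell)
  w_1 = 0.118601·2.6255 + 0.003748·17.0548 = 0.3753  (Walmart)
  w_2 = 0.118601·3.7690 + 0.003748·21.9544 = 0.5293  (Starbucks)
Σw_i=1.0000  μᵀw=0.1520
σ²=wᵀΣw=λ₁·μ_p+λ₂ = 0.118601·0.152 + 0.003748 = 0.021775 ≈ 0.0218


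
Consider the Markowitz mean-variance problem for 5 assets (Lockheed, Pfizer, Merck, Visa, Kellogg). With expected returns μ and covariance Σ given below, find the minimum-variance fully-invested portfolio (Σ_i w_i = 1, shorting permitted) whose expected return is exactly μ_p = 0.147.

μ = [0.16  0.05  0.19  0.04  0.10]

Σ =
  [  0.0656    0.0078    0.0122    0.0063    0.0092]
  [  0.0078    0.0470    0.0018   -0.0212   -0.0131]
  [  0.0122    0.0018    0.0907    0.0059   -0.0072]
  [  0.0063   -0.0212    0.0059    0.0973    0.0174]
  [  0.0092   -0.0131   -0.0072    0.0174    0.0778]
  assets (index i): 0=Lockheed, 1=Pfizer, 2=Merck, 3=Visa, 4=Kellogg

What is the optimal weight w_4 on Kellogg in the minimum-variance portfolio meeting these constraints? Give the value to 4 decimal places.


0.2256

u=Σ⁻¹μ = [1.7205  1.1835  1.9405  0.1861  1.4191]
v=Σ⁻¹𝟙 = [6.4643  29.9376  9.9116  13.0765  15.1227]
a=μᵀu=0.852501  b=𝟙ᵀu=6.449686  c=𝟙ᵀv=74.512538  D=ac−b²=21.923548
λ₁=(c·0.147−b)/D = (74.512538·0.147−6.449686)/21.923548 = 0.205426
λ₂=(a−b·0.147)/D = (0.852501−6.449686·0.147)/21.923548 = -0.004361
w* = 0.205426·u + -0.004361·v:
  w_0 = 0.205426·1.7205 + -0.004361·6.4643 = 0.3253  (Lockheed)
  w_1 = 0.205426·1.1835 + -0.004361·29.9376 = 0.1126  (Pfizer)
  w_2 = 0.205426·1.9405 + -0.004361·9.9116 = 0.3554  (Merck)
  w_3 = 0.205426·0.1861 + -0.004361·13.0765 = -0.0188  (Visa)
  w_4 = 0.205426·1.4191 + -0.004361·15.1227 = 0.2256  (Kellogg)
Σw_i=1.0000  μᵀw=0.1470
σ²=wᵀΣw=λ₁·μ_p+λ₂ = 0.205426·0.147 + -0.004361 = 0.025837 ≈ 0.0258


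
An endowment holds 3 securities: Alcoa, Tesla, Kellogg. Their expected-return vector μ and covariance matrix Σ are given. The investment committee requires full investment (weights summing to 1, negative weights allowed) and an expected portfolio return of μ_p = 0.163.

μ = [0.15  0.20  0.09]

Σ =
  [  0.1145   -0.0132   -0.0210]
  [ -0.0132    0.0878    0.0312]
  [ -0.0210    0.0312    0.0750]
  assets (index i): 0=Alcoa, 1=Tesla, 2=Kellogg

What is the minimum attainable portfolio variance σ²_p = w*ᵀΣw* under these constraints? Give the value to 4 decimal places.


0.0342

g=Σ⁻¹μ = [1.7064  2.2745  0.7316]
h=Σ⁻¹𝟙 = [12.1347  8.5293  13.1829]
a=μᵀg=0.776705  b=𝟙ᵀg=4.712529  c=𝟙ᵀh=33.846907  D=ac−b²=4.081143
λ₁=(c·0.163−b)/D = (33.846907·0.163−4.712529)/4.081143 = 0.197130
λ₂=(a−b·0.163)/D = (0.776705−4.712529·0.163)/4.081143 = 0.002098
w* = 0.197130·g + 0.002098·h:
  w_0 = 0.197130·1.7064 + 0.002098·12.1347 = 0.3619  (Alcoa)
  w_1 = 0.197130·2.2745 + 0.002098·8.5293 = 0.4663  (Tesla)
  w_2 = 0.197130·0.7316 + 0.002098·13.1829 = 0.1719  (Kellogg)
Σw_i=1.0000  μᵀw=0.1630
σ²=wᵀΣw=λ₁·μ_p+λ₂ = 0.197130·0.163 + 0.002098 = 0.034230 ≈ 0.0342


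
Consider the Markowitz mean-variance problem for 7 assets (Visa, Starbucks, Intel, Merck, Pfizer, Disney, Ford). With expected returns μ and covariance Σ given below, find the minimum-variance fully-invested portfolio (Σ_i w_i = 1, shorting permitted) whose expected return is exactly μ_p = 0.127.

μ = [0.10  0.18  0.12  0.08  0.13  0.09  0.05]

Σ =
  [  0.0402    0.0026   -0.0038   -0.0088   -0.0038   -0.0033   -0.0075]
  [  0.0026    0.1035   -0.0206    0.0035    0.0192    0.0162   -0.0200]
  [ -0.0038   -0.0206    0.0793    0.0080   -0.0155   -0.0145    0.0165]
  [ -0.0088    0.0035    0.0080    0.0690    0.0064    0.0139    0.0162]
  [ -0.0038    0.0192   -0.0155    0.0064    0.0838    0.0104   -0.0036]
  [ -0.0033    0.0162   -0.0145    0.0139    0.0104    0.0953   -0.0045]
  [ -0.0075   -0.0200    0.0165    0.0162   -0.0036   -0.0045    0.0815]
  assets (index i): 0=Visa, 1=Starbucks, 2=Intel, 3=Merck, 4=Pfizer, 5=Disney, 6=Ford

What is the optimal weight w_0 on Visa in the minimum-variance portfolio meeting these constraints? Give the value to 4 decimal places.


g=Σ⁻¹μ = [3.1192  1.8450  2.3647  0.6653  1.5857  0.8691  0.8603]
h=Σ⁻¹𝟙 = [32.5339  10.6398  17.5281  9.6253  12.7790  10.3192  13.5472]
a=μᵀg=1.308382  b=𝟙ᵀg=11.309316  c=𝟙ᵀh=106.972592  D=ac−b²=12.060441
λ₁=(c·0.127−b)/D = (106.972592·0.127−11.309316)/12.060441 = 0.188733
λ₂=(a−b·0.127)/D = (1.308382−11.309316·0.127)/12.060441 = -0.010605
w* = 0.188733·g + -0.010605·h:
  w_0 = 0.188733·3.1192 + -0.010605·32.5339 = 0.2437  (Visa)
  w_1 = 0.188733·1.8450 + -0.010605·10.6398 = 0.2354  (Starbucks)
  w_2 = 0.188733·2.3647 + -0.010605·17.5281 = 0.2604  (Intel)
  w_3 = 0.188733·0.6653 + -0.010605·9.6253 = 0.0235  (Merck)
  w_4 = 0.188733·1.5857 + -0.010605·12.7790 = 0.1638  (Pfizer)
  w_5 = 0.188733·0.8691 + -0.010605·10.3192 = 0.0546  (Disney)
  w_6 = 0.188733·0.8603 + -0.010605·13.5472 = 0.0187  (Ford)
Σw_i=1.0000  μᵀw=0.1270
σ²=wᵀΣw=λ₁·μ_p+λ₂ = 0.188733·0.127 + -0.010605 = 0.013364 ≈ 0.0134

0.2437


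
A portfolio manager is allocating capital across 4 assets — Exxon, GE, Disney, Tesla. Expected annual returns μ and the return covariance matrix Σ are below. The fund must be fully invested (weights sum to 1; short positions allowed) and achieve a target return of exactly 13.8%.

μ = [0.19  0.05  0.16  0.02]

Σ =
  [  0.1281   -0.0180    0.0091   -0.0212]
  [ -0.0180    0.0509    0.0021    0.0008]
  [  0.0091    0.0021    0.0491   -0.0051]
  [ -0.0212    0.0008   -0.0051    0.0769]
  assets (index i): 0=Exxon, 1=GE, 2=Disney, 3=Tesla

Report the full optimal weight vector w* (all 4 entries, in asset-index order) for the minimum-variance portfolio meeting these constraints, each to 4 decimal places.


0.2562  0.1612  0.4972  0.0853

u=Σ⁻¹μ = [1.6170  1.4168  2.9908  0.8895]
v=Σ⁻¹𝟙 = [12.5995  23.0489  18.8622  17.4885]
a=μᵀu=0.874388  b=𝟙ᵀu=6.914063  c=𝟙ᵀv=71.999060  D=ac−b²=15.150831
λ₁=(c·0.138−b)/D = (71.999060·0.138−6.914063)/15.150831 = 0.199448
λ₂=(a−b·0.138)/D = (0.874388−6.914063·0.138)/15.150831 = -0.005264
w* = 0.199448·u + -0.005264·v:
  w_0 = 0.199448·1.6170 + -0.005264·12.5995 = 0.2562  (Exxon)
  w_1 = 0.199448·1.4168 + -0.005264·23.0489 = 0.1612  (GE)
  w_2 = 0.199448·2.9908 + -0.005264·18.8622 = 0.4972  (Disney)
  w_3 = 0.199448·0.8895 + -0.005264·17.4885 = 0.0853  (Tesla)
Σw_i=1.0000  μᵀw=0.1380
σ²=wᵀΣw=λ₁·μ_p+λ₂ = 0.199448·0.138 + -0.005264 = 0.022260 ≈ 0.0223


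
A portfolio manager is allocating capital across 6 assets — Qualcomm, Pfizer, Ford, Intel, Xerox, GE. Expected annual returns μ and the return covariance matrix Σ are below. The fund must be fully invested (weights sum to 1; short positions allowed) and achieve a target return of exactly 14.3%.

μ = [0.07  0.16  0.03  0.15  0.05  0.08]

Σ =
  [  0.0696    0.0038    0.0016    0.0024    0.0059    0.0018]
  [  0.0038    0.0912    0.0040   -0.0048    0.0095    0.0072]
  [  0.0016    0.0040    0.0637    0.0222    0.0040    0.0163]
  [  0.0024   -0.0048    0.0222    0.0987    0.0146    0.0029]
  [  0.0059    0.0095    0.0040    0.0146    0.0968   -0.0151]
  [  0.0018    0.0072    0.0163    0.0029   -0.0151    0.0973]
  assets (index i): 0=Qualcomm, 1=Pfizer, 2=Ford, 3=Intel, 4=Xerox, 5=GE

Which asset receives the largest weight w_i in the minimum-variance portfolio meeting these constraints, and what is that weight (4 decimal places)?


p=Σ⁻¹μ = [0.8298  1.7483  -0.4262  1.6325  0.1793  0.7280]
q=Σ⁻¹𝟙 = [12.4718  8.7479  9.7344  6.5122  8.7201  8.9279]
a=μᵀp=0.637113  b=𝟙ᵀp=4.691776  c=𝟙ᵀq=55.114182  D=ac−b²=13.101204
λ₁=(c·0.143−b)/D = (55.114182·0.143−4.691776)/13.101204 = 0.243455
λ₂=(a−b·0.143)/D = (0.637113−4.691776·0.143)/13.101204 = -0.002581
w* = 0.243455·p + -0.002581·q:
  w_0 = 0.243455·0.8298 + -0.002581·12.4718 = 0.1698  (Qualcomm)
  w_1 = 0.243455·1.7483 + -0.002581·8.7479 = 0.4030  (Pfizer)
  w_2 = 0.243455·-0.4262 + -0.002581·9.7344 = -0.1289  (Ford)
  w_3 = 0.243455·1.6325 + -0.002581·6.5122 = 0.3806  (Intel)
  w_4 = 0.243455·0.1793 + -0.002581·8.7201 = 0.0212  (Xerox)
  w_5 = 0.243455·0.7280 + -0.002581·8.9279 = 0.1542  (GE)
Σw_i=1.0000  μᵀw=0.1430
σ²=wᵀΣw=λ₁·μ_p+λ₂ = 0.243455·0.143 + -0.002581 = 0.032233 ≈ 0.0322

Pfizer (0.4030)


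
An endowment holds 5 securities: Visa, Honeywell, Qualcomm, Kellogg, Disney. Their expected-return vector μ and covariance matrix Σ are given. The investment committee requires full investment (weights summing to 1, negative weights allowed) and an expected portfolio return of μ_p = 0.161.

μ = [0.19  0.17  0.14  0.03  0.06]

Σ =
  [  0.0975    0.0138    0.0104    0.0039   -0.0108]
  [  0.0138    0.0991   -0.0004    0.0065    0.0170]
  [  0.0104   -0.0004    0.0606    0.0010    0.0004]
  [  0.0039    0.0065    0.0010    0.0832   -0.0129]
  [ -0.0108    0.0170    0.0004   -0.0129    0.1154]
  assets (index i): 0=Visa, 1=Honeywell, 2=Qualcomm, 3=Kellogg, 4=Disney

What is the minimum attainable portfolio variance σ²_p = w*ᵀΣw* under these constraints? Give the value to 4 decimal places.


0.0305

g=Σ⁻¹μ = [1.5756  1.4074  2.0422  0.2264  0.4783]
h=Σ⁻¹𝟙 = [8.3462  6.4838  14.8415  12.4678  9.8337]
a=μᵀg=0.860020  b=𝟙ᵀg=5.729881  c=𝟙ᵀh=51.972935  D=ac−b²=11.866227
λ₁=(c·0.161−b)/D = (51.972935·0.161−5.729881)/11.866227 = 0.222292
λ₂=(a−b·0.161)/D = (0.860020−5.729881·0.161)/11.866227 = -0.005266
w* = 0.222292·g + -0.005266·h:
  w_0 = 0.222292·1.5756 + -0.005266·8.3462 = 0.3063  (Visa)
  w_1 = 0.222292·1.4074 + -0.005266·6.4838 = 0.2787  (Honeywell)
  w_2 = 0.222292·2.0422 + -0.005266·14.8415 = 0.3758  (Qualcomm)
  w_3 = 0.222292·0.2264 + -0.005266·12.4678 = -0.0153  (Kellogg)
  w_4 = 0.222292·0.4783 + -0.005266·9.8337 = 0.0545  (Disney)
Σw_i=1.0000  μᵀw=0.1610
σ²=wᵀΣw=λ₁·μ_p+λ₂ = 0.222292·0.161 + -0.005266 = 0.030523 ≈ 0.0305


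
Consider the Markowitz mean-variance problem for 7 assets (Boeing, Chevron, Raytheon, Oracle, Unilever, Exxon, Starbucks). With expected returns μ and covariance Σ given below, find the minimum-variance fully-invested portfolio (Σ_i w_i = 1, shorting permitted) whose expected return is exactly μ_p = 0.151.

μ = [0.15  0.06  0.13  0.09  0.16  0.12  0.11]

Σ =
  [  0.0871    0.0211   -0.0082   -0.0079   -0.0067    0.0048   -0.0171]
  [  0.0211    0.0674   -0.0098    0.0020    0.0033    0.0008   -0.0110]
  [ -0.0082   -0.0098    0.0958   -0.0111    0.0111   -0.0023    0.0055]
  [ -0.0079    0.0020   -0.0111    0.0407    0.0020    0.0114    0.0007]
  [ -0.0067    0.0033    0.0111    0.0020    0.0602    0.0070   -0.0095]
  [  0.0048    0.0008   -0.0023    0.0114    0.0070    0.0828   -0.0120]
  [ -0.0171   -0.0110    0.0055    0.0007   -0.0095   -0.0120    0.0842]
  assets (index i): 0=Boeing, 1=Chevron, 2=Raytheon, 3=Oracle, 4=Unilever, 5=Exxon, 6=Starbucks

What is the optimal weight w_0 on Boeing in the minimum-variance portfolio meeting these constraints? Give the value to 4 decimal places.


0.3222

p=Σ⁻¹μ = [2.5914  0.4351  1.5022  2.6295  2.7872  1.0629  2.2355]
q=Σ⁻¹𝟙 = [16.5501  13.0109  13.5804  27.2022  16.2757  8.9934  18.9422]
a=μᵀp=1.666162  b=𝟙ᵀp=13.243808  c=𝟙ᵀq=114.555108  D=ac−b²=15.468951
λ₁=(c·0.151−b)/D = (114.555108·0.151−13.243808)/15.468951 = 0.262074
λ₂=(a−b·0.151)/D = (1.666162−13.243808·0.151)/15.468951 = -0.021569
w* = 0.262074·p + -0.021569·q:
  w_0 = 0.262074·2.5914 + -0.021569·16.5501 = 0.3222  (Boeing)
  w_1 = 0.262074·0.4351 + -0.021569·13.0109 = -0.1666  (Chevron)
  w_2 = 0.262074·1.5022 + -0.021569·13.5804 = 0.1008  (Raytheon)
  w_3 = 0.262074·2.6295 + -0.021569·27.2022 = 0.1024  (Oracle)
  w_4 = 0.262074·2.7872 + -0.021569·16.2757 = 0.3794  (Unilever)
  w_5 = 0.262074·1.0629 + -0.021569·8.9934 = 0.0846  (Exxon)
  w_6 = 0.262074·2.2355 + -0.021569·18.9422 = 0.1773  (Starbucks)
Σw_i=1.0000  μᵀw=0.1510
σ²=wᵀΣw=λ₁·μ_p+λ₂ = 0.262074·0.151 + -0.021569 = 0.018004 ≈ 0.0180


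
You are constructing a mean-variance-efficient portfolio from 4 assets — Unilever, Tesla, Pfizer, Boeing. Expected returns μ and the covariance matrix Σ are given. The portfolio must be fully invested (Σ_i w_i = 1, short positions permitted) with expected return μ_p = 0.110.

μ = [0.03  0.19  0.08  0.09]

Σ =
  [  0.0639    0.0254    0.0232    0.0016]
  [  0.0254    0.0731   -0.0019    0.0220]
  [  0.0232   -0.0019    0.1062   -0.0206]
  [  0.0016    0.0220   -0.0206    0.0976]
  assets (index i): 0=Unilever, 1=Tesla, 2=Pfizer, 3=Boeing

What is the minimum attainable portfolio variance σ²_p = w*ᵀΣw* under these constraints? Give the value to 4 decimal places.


0.0281

p=Σ⁻¹μ = [-1.0919  2.8456  1.1476  0.5408]
q=Σ⁻¹𝟙 = [8.8097  7.7418  9.6460  10.3923]
a=μᵀp=0.648399  b=𝟙ᵀp=3.442233  c=𝟙ᵀq=36.589916  D=ac−b²=11.875884
λ₁=(c·0.110−b)/D = (36.589916·0.110−3.442233)/11.875884 = 0.049062
λ₂=(a−b·0.110)/D = (0.648399−3.442233·0.110)/11.875884 = 0.022714
w* = 0.049062·p + 0.022714·q:
  w_0 = 0.049062·-1.0919 + 0.022714·8.8097 = 0.1465  (Unilever)
  w_1 = 0.049062·2.8456 + 0.022714·7.7418 = 0.3155  (Tesla)
  w_2 = 0.049062·1.1476 + 0.022714·9.6460 = 0.2754  (Pfizer)
  w_3 = 0.049062·0.5408 + 0.022714·10.3923 = 0.2626  (Boeing)
Σw_i=1.0000  μᵀw=0.1100
σ²=wᵀΣw=λ₁·μ_p+λ₂ = 0.049062·0.110 + 0.022714 = 0.028111 ≈ 0.0281


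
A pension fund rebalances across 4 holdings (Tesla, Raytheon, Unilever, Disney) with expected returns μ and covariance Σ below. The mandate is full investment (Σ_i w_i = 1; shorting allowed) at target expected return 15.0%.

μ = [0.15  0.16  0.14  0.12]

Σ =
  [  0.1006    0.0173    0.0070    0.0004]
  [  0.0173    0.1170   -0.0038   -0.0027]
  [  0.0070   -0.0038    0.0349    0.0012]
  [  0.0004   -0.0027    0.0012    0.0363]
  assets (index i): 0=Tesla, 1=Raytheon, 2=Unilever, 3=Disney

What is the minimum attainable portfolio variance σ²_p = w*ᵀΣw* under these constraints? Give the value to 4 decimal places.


0.0296

p=Σ⁻¹μ = [0.9642  1.4259  3.8608  3.2736]
q=Σ⁻¹𝟙 = [6.3533  9.1275  27.4359  27.2501]
a=μᵀp=1.306109  b=𝟙ᵀp=9.524435  c=𝟙ᵀq=70.166814  D=ac−b²=0.930634
λ₁=(c·0.150−b)/D = (70.166814·0.150−9.524435)/0.930634 = 1.075168
λ₂=(a−b·0.150)/D = (1.306109−9.524435·0.150)/0.930634 = -0.131691
w* = 1.075168·p + -0.131691·q:
  w_0 = 1.075168·0.9642 + -0.131691·6.3533 = 0.2000  (Tesla)
  w_1 = 1.075168·1.4259 + -0.131691·9.1275 = 0.3311  (Raytheon)
  w_2 = 1.075168·3.8608 + -0.131691·27.4359 = 0.5379  (Unilever)
  w_3 = 1.075168·3.2736 + -0.131691·27.2501 = -0.0690  (Disney)
Σw_i=1.0000  μᵀw=0.1500
σ²=wᵀΣw=λ₁·μ_p+λ₂ = 1.075168·0.150 + -0.131691 = 0.029584 ≈ 0.0296


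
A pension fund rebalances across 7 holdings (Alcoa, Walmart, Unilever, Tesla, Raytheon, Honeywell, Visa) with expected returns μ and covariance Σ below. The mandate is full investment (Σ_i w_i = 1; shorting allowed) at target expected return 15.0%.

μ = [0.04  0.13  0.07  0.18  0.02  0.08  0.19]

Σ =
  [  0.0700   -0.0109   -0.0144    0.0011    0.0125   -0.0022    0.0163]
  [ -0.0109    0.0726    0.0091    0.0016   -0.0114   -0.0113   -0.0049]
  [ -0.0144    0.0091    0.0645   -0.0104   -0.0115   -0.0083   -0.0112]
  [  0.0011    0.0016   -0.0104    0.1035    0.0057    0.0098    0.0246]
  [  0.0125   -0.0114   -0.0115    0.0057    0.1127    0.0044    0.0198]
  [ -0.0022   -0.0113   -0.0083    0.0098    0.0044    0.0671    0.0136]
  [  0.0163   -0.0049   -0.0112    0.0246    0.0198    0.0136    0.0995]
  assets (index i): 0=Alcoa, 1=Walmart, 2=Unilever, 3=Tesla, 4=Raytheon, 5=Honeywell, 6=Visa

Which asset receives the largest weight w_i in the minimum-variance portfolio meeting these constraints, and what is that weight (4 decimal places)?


Visa (0.2942)

g=Σ⁻¹μ = [0.8731  1.9904  1.6590  1.3814  0.0645  1.2459  1.5266]
h=Σ⁻¹𝟙 = [19.8936  18.2734  23.4339  8.3075  9.0646  18.9367  3.8829]
a=μᵀg=1.049482  b=𝟙ᵀg=8.740981  c=𝟙ᵀh=101.792489  D=ac−b²=30.424670
λ₁=(c·0.150−b)/D = (101.792489·0.150−8.740981)/30.424670 = 0.214559
λ₂=(a−b·0.150)/D = (1.049482−8.740981·0.150)/30.424670 = -0.008600
w* = 0.214559·g + -0.008600·h:
  w_0 = 0.214559·0.8731 + -0.008600·19.8936 = 0.0162  (Alcoa)
  w_1 = 0.214559·1.9904 + -0.008600·18.2734 = 0.2699  (Walmart)
  w_2 = 0.214559·1.6590 + -0.008600·23.4339 = 0.1544  (Unilever)
  w_3 = 0.214559·1.3814 + -0.008600·8.3075 = 0.2249  (Tesla)
  w_4 = 0.214559·0.0645 + -0.008600·9.0646 = -0.0641  (Raytheon)
  w_5 = 0.214559·1.2459 + -0.008600·18.9367 = 0.1045  (Honeywell)
  w_6 = 0.214559·1.5266 + -0.008600·3.8829 = 0.2942  (Visa)
Σw_i=1.0000  μᵀw=0.1500
σ²=wᵀΣw=λ₁·μ_p+λ₂ = 0.214559·0.150 + -0.008600 = 0.023583 ≈ 0.0236


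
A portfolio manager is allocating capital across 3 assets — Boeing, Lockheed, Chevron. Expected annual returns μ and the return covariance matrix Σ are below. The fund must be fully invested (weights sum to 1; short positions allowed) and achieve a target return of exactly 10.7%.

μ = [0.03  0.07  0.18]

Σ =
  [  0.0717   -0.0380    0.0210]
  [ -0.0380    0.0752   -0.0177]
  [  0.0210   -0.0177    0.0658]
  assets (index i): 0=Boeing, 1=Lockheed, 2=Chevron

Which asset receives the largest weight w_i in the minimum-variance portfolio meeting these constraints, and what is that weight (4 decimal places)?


Chevron (0.4121)

x=Σ⁻¹μ = [0.5373  1.9279  3.0827]
y=Σ⁻¹𝟙 = [25.2031  29.5909  15.1139]
a=μᵀx=0.705960  b=𝟙ᵀx=5.547952  c=𝟙ᵀy=69.907834  D=ac−b²=18.572365
λ₁=(c·0.107−b)/D = (69.907834·0.107−5.547952)/18.572365 = 0.104036
λ₂=(a−b·0.107)/D = (0.705960−5.547952·0.107)/18.572365 = 0.006048
w* = 0.104036·x + 0.006048·y:
  w_0 = 0.104036·0.5373 + 0.006048·25.2031 = 0.2083  (Boeing)
  w_1 = 0.104036·1.9279 + 0.006048·29.5909 = 0.3795  (Lockheed)
  w_2 = 0.104036·3.0827 + 0.006048·15.1139 = 0.4121  (Chevron)
Σw_i=1.0000  μᵀw=0.1070
σ²=wᵀΣw=λ₁·μ_p+λ₂ = 0.104036·0.107 + 0.006048 = 0.017180 ≈ 0.0172


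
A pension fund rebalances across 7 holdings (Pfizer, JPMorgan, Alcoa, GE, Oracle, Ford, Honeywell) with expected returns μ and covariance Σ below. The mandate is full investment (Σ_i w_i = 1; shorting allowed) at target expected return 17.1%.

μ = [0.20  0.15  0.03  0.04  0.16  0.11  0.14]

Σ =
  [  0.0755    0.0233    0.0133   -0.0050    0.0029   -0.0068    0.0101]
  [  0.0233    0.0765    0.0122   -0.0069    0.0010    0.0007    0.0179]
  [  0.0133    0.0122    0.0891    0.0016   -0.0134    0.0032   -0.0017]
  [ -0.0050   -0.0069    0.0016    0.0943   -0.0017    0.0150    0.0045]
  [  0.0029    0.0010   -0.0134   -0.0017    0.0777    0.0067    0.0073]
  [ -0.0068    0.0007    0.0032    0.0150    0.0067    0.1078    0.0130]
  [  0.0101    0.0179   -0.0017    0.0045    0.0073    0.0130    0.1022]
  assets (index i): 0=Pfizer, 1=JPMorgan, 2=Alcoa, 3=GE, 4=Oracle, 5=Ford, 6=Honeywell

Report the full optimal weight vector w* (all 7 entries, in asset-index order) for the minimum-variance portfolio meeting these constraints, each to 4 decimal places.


x=Σ⁻¹μ = [2.2361  1.1135  0.1011  0.4820  1.8482  0.8861  0.6896]
y=Σ⁻¹𝟙 = [8.9365  8.1218  10.4726  10.4382  13.3947  6.5398  5.4050]
a=μᵀx=1.126271  b=𝟙ᵀx=7.356493  c=𝟙ᵀy=63.308488  D=ac−b²=17.184554
λ₁=(c·0.171−b)/D = (63.308488·0.171−7.356493)/17.184554 = 0.201882
λ₂=(a−b·0.171)/D = (1.126271−7.356493·0.171)/17.184554 = -0.007663
w* = 0.201882·x + -0.007663·y:
  w_0 = 0.201882·2.2361 + -0.007663·8.9365 = 0.3829  (Pfizer)
  w_1 = 0.201882·1.1135 + -0.007663·8.1218 = 0.1625  (JPMorgan)
  w_2 = 0.201882·0.1011 + -0.007663·10.4726 = -0.0598  (Alcoa)
  w_3 = 0.201882·0.4820 + -0.007663·10.4382 = 0.0173  (GE)
  w_4 = 0.201882·1.8482 + -0.007663·13.3947 = 0.2705  (Oracle)
  w_5 = 0.201882·0.8861 + -0.007663·6.5398 = 0.1288  (Ford)
  w_6 = 0.201882·0.6896 + -0.007663·5.4050 = 0.0978  (Honeywell)
Σw_i=1.0000  μᵀw=0.1710
σ²=wᵀΣw=λ₁·μ_p+λ₂ = 0.201882·0.171 + -0.007663 = 0.026859 ≈ 0.0269

0.3829  0.1625  -0.0598  0.0173  0.2705  0.1288  0.0978


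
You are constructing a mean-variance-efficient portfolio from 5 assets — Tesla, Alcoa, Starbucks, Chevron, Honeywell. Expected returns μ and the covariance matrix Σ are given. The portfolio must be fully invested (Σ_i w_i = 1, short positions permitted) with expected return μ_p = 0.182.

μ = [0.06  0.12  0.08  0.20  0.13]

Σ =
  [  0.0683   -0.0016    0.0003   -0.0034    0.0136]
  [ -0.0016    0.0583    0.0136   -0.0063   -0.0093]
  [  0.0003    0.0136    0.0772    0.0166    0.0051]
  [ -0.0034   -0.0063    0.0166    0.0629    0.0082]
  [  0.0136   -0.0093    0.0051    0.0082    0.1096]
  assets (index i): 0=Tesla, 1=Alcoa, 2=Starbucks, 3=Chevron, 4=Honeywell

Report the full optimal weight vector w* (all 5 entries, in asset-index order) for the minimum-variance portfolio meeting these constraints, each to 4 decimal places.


x=Σ⁻¹μ = [0.9023  2.6788  -0.2451  3.4237  1.0567]
y=Σ⁻¹𝟙 = [14.3771  19.1960  5.5462  16.1563  7.5021]
a=μᵀx=1.178092  b=𝟙ᵀx=7.816381  c=𝟙ᵀy=62.777696  D=ac−b²=12.862110
λ₁=(c·0.182−b)/D = (62.777696·0.182−7.816381)/12.862110 = 0.280604
λ₂=(a−b·0.182)/D = (1.178092−7.816381·0.182)/12.862110 = -0.019008
w* = 0.280604·x + -0.019008·y:
  w_0 = 0.280604·0.9023 + -0.019008·14.3771 = -0.0201  (Tesla)
  w_1 = 0.280604·2.6788 + -0.019008·19.1960 = 0.3868  (Alcoa)
  w_2 = 0.280604·-0.2451 + -0.019008·5.5462 = -0.1742  (Starbucks)
  w_3 = 0.280604·3.4237 + -0.019008·16.1563 = 0.6536  (Chevron)
  w_4 = 0.280604·1.0567 + -0.019008·7.5021 = 0.1539  (Honeywell)
Σw_i=1.0000  μᵀw=0.1820
σ²=wᵀΣw=λ₁·μ_p+λ₂ = 0.280604·0.182 + -0.019008 = 0.032061 ≈ 0.0321

-0.0201  0.3868  -0.1742  0.6536  0.1539


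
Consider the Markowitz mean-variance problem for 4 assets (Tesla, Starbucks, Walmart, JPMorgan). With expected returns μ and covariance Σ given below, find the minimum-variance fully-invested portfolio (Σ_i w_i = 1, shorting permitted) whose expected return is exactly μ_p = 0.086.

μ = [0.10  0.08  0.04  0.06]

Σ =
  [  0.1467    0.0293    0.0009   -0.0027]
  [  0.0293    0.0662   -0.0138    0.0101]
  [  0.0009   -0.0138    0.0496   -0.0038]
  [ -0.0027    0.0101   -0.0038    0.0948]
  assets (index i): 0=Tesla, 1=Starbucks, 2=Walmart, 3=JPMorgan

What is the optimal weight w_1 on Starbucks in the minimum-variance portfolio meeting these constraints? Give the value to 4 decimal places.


x=Σ⁻¹μ = [0.4524  1.1645  1.1658  0.5685]
y=Σ⁻¹𝟙 = [3.3464  17.4889  25.7181  9.8115]
a=μᵀx=0.219140  b=𝟙ᵀx=3.351165  c=𝟙ᵀy=56.364878  D=ac−b²=1.121490
λ₁=(c·0.086−b)/D = (56.364878·0.086−3.351165)/1.121490 = 1.334131
λ₂=(a−b·0.086)/D = (0.219140−3.351165·0.086)/1.121490 = -0.061579
w* = 1.334131·x + -0.061579·y:
  w_0 = 1.334131·0.4524 + -0.061579·3.3464 = 0.3975  (Tesla)
  w_1 = 1.334131·1.1645 + -0.061579·17.4889 = 0.4767  (Starbucks)
  w_2 = 1.334131·1.1658 + -0.061579·25.7181 = -0.0284  (Walmart)
  w_3 = 1.334131·0.5685 + -0.061579·9.8115 = 0.1542  (JPMorgan)
Σw_i=1.0000  μᵀw=0.0860
σ²=wᵀΣw=λ₁·μ_p+λ₂ = 1.334131·0.086 + -0.061579 = 0.053156 ≈ 0.0532

0.4767


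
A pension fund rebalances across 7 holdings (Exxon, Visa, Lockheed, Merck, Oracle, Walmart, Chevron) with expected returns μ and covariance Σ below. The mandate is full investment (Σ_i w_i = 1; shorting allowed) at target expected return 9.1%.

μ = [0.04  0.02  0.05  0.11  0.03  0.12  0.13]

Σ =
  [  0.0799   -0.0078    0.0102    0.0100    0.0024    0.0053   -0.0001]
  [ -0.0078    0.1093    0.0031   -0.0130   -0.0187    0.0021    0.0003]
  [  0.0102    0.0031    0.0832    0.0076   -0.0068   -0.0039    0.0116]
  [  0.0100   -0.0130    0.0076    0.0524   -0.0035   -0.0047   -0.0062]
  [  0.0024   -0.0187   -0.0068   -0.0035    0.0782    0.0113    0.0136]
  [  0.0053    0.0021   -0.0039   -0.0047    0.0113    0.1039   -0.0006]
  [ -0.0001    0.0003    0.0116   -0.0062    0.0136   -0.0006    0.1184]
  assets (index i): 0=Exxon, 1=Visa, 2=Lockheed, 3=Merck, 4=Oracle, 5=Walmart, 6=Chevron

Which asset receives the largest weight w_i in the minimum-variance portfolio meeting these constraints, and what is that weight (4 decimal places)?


x=Σ⁻¹μ = [0.1234  0.4876  0.2600  2.4255  0.2440  1.2385  1.1766]
y=Σ⁻¹𝟙 = [8.9780  14.6277  9.0179  22.3129  15.3370  8.5912  6.9832]
a=μᵀx=0.603410  b=𝟙ᵀx=5.955860  c=𝟙ᵀy=85.847947  D=ac−b²=16.329229
λ₁=(c·0.091−b)/D = (85.847947·0.091−5.955860)/16.329229 = 0.113680
λ₂=(a−b·0.091)/D = (0.603410−5.955860·0.091)/16.329229 = 0.003762
w* = 0.113680·x + 0.003762·y:
  w_0 = 0.113680·0.1234 + 0.003762·8.9780 = 0.0478  (Exxon)
  w_1 = 0.113680·0.4876 + 0.003762·14.6277 = 0.1105  (Visa)
  w_2 = 0.113680·0.2600 + 0.003762·9.0179 = 0.0635  (Lockheed)
  w_3 = 0.113680·2.4255 + 0.003762·22.3129 = 0.3597  (Merck)
  w_4 = 0.113680·0.2440 + 0.003762·15.3370 = 0.0854  (Oracle)
  w_5 = 0.113680·1.2385 + 0.003762·8.5912 = 0.1731  (Walmart)
  w_6 = 0.113680·1.1766 + 0.003762·6.9832 = 0.1600  (Chevron)
Σw_i=1.0000  μᵀw=0.0910
σ²=wᵀΣw=λ₁·μ_p+λ₂ = 0.113680·0.091 + 0.003762 = 0.014107 ≈ 0.0141

Merck (0.3597)
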